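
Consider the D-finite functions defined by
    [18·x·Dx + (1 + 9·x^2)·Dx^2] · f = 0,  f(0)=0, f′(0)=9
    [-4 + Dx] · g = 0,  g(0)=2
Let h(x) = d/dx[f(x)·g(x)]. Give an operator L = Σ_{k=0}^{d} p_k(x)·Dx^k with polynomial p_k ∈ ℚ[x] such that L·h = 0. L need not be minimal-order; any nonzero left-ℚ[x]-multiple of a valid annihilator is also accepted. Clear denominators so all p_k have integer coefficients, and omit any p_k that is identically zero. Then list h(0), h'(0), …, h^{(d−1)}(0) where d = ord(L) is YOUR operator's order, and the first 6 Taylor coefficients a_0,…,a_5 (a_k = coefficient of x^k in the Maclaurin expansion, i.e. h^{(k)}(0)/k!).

f: a_k = 0, 9, 0, -27, 0, 729/5, …
g: a_k = 2, 8, 16, 64/3, 64/3, 256/15, …
Sym-product of L_f,L_g gives L₀ (≤ ord 2).
Differentiate: ansatz ord ≤ ord L₀ ⇒ L.
L = (-4 - 288·x + 1548·x^2 - 2592·x^3 + 2592·x^4) + (-7 + 108·x - 531·x^2 + 972·x^3 - 1296·x^4)·Dx + (2 - 9·x + 36·x^2 - 81·x^3 + 162·x^4)·Dx^2  (order 2).
h: a_k = 18, 144, 270, -96, 258, 4464, …
ICs: h(0) = 18, h′(0) = 144.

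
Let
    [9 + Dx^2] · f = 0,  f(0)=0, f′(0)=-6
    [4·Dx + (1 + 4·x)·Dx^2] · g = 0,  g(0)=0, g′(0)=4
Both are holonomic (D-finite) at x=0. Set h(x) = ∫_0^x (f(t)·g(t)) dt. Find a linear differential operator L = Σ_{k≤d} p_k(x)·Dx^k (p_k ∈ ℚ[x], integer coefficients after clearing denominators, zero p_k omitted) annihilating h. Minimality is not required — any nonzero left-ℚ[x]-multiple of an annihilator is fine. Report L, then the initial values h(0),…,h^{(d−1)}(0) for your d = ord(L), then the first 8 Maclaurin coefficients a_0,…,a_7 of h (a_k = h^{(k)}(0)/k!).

L = (-2043 - 1296·x + 44064·x^2 + 186624·x^3 + 186624·x^4)·Dx + (72 + 5472·x + 31104·x^2 + 41472·x^3)·Dx^2 + (-182 + 864·x + 12096·x^2 + 41472·x^3 + 41472·x^4)·Dx^3 + (8 + 608·x + 3456·x^2 + 4608·x^3)·Dx^4 + (5 + 112·x + 800·x^2 + 2304·x^3 + 2304·x^4)·Dx^5  (order 5).
h: a_k = 0, 0, 0, -8, 12, -92/5, 52, -1053/7, …
ICs: h(0) = 0, h′(0) = 0, h′′(0) = 0, h′′′(0) = -48, h′′′′(0) = 288.

f: a_k = 0, -6, 0, 9, 0, -81/20, 0, 243/280, …
g: a_k = 0, 4, -8, 64/3, -64, 1024/5, -2048/3, 16384/7, …
Product ⇒ symmetric product L₀, ord ≤ 4.
∫: right-multiply L₀ by Dx.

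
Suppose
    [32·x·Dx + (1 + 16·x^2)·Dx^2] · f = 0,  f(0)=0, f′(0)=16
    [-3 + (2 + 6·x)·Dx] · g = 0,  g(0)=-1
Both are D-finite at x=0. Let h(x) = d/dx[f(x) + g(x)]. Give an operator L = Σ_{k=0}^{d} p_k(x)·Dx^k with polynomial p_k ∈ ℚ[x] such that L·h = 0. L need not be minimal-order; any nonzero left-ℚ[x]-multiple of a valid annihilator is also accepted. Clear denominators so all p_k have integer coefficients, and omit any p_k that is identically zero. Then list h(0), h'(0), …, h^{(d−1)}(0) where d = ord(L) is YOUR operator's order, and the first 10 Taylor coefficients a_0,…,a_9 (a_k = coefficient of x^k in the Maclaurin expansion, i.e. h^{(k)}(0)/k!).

f: a_k = 0, 16, 0, -256/3, 0, 4096/5, 0, -65536/7, 0, 1048576/9, …
g: a_k = -1, -3/2, 9/8, -27/16, 405/128, -1701/256, 15309/1024, -72171/2048, 2814669/32768, -14073345/65536, …
h₀=f+g: left-lcm gives L₀, ord ≤ 3.
h=h₀': d/dx-closure on L₀ ⇒ L.
L = (-192 - 1440·x + 9216·x^2 + 13824·x^3) + (-155 - 768·x + 4128·x^2 + 36864·x^3 + 48384·x^4)·Dx + (-6 + 110·x + 576·x^2 + 2624·x^3 + 10752·x^4 + 13824·x^5)·Dx^2  (order 2).
h: a_k = 29/2, 9/4, -4177/16, 405/32, 1040071/256, 45927/512, -134722925/2048, 2814669/4096, 68592816631/65536, 717740595/131072, …
ICs: h(0) = 29/2, h′(0) = 9/4.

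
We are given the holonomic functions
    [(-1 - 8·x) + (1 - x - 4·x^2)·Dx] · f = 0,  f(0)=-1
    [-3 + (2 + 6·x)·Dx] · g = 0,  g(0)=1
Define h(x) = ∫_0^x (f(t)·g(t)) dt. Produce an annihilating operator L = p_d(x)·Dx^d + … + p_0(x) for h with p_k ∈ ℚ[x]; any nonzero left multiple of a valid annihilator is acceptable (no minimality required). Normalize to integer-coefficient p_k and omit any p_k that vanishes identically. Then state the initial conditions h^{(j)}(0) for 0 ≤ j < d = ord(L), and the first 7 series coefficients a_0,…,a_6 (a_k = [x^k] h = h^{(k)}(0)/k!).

f: a_k = -1, -1, -5, -9, -29, -65, -181, …
g: a_k = 1, 3/2, -9/8, 27/16, -405/128, 1701/256, -15309/1024, …
Product ⇒ symmetric product L₀, ord ≤ 1.
h=∫₀ˣh₀: take L = L₀·Dx.
L = (5 + 19·x + 36·x^2)·Dx + (-2 - 4·x + 14·x^2 + 24·x^3)·Dx^2  (order 2).
h: a_k = 0, -1, -5/4, -43/24, -273/64, -4531/640, -28235/1536, …
ICs: h(0) = 0, h′(0) = -1.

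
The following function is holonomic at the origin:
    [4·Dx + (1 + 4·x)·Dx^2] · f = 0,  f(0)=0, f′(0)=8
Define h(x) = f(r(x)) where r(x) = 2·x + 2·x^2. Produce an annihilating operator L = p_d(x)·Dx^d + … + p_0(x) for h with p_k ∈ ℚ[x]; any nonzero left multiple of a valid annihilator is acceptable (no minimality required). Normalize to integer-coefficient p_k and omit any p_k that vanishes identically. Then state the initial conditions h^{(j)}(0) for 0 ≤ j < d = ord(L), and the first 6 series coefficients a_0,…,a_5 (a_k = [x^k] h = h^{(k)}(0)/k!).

f: a_k = 0, 8, -16, 128/3, -128, 2048/5, …
Substitute x→r, Dx→(1/r')Dx; clear ⇒ L₀.
L = (6 + 16·x + 16·x^2)·Dx + (1 + 10·x + 24·x^2 + 16·x^3)·Dx^2  (order 2).
h: a_k = 0, 16, -48, 640/3, -1088, 29696/5, …
ICs: h(0) = 0, h′(0) = 16.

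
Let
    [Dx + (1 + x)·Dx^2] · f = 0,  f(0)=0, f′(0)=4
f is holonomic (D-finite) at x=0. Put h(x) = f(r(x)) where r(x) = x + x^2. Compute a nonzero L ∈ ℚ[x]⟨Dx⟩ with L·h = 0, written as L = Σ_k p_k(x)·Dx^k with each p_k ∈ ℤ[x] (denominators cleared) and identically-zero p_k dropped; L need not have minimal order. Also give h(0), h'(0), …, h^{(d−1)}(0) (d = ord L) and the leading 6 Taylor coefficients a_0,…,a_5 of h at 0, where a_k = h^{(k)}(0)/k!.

f: a_k = 0, 4, -2, 4/3, -1, 4/5, …
Substitute x→r, Dx→(1/r')Dx; clear ⇒ L₀.
L = (-1 + 2·x + 2·x^2)·Dx + (1 + 3·x + 3·x^2 + 2·x^3)·Dx^2  (order 2).
h: a_k = 0, 4, 2, -8/3, 1, 4/5, …
ICs: h(0) = 0, h′(0) = 4.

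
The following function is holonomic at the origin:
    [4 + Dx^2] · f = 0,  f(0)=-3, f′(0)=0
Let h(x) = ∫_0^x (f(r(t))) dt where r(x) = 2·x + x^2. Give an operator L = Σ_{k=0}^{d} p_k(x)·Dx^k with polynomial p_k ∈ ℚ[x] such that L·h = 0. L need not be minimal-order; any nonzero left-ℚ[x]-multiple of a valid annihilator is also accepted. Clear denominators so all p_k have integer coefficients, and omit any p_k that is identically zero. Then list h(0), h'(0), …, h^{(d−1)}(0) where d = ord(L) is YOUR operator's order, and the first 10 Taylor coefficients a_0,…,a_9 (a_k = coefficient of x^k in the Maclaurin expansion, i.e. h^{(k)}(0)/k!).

L = (16 + 48·x + 48·x^2 + 16·x^3)·Dx - Dx^2 + (1 + x)·Dx^3  (order 3).
h: a_k = 0, -3, 0, 8, 6, -26/5, -32/3, -464/105, 22/5, 5998/945, …
ICs: h(0) = 0, h′(0) = -3, h′′(0) = 0.

f: a_k = -3, 0, 6, 0, -2, 0, 4/15, 0, -2/105, 0, …
f∘r: x↦r, Dx↦Dx/r' in L_f ⇒ L₀.
h=∫₀ˣh₀: take L = L₀·Dx.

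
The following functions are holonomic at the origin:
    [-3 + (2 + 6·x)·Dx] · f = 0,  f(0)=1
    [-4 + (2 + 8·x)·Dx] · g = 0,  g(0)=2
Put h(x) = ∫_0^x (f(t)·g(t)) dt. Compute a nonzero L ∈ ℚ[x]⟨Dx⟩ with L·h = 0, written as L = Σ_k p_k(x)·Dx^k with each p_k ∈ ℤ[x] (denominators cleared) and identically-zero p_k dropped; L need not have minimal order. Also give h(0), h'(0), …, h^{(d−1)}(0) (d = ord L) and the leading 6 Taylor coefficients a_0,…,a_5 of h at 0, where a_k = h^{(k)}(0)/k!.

L = (-7 - 24·x)·Dx + (2 + 14·x + 24·x^2)·Dx^2  (order 2).
h: a_k = 0, 2, 7/2, -1/12, 7/32, -197/320, …
ICs: h(0) = 0, h′(0) = 2.

f: a_k = 1, 3/2, -9/8, 27/16, -405/128, 1701/256, …
g: a_k = 2, 4, -4, 8, -20, 56, …
f·g: L₀ = L_f ⊗_s L_g, ord ≤ 1·1.
∫: right-multiply L₀ by Dx.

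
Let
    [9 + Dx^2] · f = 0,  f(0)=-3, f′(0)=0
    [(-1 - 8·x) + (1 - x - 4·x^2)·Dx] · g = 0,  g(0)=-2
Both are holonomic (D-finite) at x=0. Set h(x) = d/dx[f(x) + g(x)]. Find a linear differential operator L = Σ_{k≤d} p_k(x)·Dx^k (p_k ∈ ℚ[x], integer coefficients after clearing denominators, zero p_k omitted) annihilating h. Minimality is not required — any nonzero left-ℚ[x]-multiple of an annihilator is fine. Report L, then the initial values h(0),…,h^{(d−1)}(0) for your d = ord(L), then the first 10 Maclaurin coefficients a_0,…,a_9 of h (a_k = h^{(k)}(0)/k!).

L = (2358 + 13068·x + 57006·x^2 + 38520·x^3 + 83520·x^4 + 31104·x^5 + 41472·x^6) + (-189 - 1413·x + 1251·x^2 + 4203·x^3 + 5580·x^4 + 11952·x^5 + 12096·x^6 + 13824·x^7)·Dx + (262 + 1452·x + 6334·x^2 + 4280·x^3 + 9280·x^4 + 3456·x^5 + 4608·x^6)·Dx^2 + (-21 - 157·x + 139·x^2 + 467·x^3 + 620·x^4 + 1328·x^5 + 1344·x^6 + 1536·x^7)·Dx^3  (order 3).
h: a_k = -2, 7, -54, -545/2, -650, -86151/40, -6174, -10440587/560, -52722, -679972213/4480, …
ICs: h(0) = -2, h′(0) = 7, h′′(0) = -108.

f: a_k = -3, 0, 27/2, 0, -81/8, 0, 243/80, 0, -2187/4480, 0, …
g: a_k = -2, -2, -10, -18, -58, -130, -362, -882, -2330, -5858, …
Weyl lclm of L_f,L_g ⇒ L₀ (ord ≤ 3).
h=h₀': d/dx-closure on L₀ ⇒ L.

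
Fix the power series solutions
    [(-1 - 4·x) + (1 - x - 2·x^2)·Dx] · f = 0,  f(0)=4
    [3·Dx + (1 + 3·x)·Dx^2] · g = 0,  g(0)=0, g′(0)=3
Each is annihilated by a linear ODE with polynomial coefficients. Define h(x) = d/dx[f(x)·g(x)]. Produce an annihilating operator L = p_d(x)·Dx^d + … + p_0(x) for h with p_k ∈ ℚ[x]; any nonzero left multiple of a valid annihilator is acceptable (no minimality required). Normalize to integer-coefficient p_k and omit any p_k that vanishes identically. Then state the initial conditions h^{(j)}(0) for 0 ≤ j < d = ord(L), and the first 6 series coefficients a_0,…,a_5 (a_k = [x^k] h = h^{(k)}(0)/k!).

L = (192 + 756·x + 1296·x^2) + (3 + 165·x + 864·x^2 + 1008·x^3)·Dx + (-7 - 38·x - 13·x^2 + 162·x^3 + 144·x^4)·Dx^2  (order 2).
h: a_k = 12, -12, 162, -156, 1317, -9018/5, …
ICs: h(0) = 12, h′(0) = -12.

f: a_k = 4, 4, 12, 20, 44, 84, …
g: a_k = 0, 3, -9/2, 9, -81/4, 243/5, …
Product ⇒ symmetric product L₀, ord ≤ 2.
h₀' ⇒ L via d/dx closure of L₀.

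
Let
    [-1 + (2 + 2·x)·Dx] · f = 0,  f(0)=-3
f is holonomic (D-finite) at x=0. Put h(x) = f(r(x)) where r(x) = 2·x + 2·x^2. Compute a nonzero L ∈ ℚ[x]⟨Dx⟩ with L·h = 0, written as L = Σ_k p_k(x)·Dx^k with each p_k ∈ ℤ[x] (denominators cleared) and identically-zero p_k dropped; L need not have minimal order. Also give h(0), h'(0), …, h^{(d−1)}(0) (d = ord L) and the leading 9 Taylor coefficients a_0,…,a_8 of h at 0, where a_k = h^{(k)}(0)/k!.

f: a_k = -3, -3/2, 3/8, -3/16, 15/128, -21/256, 63/1024, -99/2048, 1287/32768, …
f∘r: x↦r, Dx↦Dx/r' in L_f ⇒ L₀.
L = (-1 - 2·x) + (1 + 2·x + 2·x^2)·Dx  (order 1).
h: a_k = -3, -3, -3/2, 3/2, -9/8, 3/8, 9/16, -21/16, 183/128, …
ICs: h(0) = -3.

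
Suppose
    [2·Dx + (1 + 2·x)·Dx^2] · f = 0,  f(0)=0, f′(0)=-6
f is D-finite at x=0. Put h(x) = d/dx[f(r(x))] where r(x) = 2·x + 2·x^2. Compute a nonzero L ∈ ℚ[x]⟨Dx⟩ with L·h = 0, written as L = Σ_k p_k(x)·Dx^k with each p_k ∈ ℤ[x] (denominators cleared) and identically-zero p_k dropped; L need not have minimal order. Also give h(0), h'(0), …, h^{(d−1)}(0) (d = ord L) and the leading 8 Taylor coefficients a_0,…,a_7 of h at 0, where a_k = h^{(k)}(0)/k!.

f: a_k = 0, -6, 6, -8, 12, -96/5, 32, -384/7, …
h₀=f(r): pull back L_f along r ⇒ L₀.
Differentiate: ansatz ord ≤ ord L₀ ⇒ L.
L = 2 + (1 + 2·x)·Dx  (order 1).
h: a_k = -12, 24, -48, 96, -192, 384, -768, 1536, …
ICs: h(0) = -12.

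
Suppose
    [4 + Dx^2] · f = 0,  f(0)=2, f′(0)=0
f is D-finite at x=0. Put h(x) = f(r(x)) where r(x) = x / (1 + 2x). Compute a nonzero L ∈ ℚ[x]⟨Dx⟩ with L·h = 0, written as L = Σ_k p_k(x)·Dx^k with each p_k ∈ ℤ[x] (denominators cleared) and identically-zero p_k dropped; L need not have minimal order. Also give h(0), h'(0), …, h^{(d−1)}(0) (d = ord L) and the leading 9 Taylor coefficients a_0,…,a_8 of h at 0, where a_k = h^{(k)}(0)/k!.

f: a_k = 2, 0, -4, 0, 4/3, 0, -8/45, 0, 4/315, …
h₀=f(r): pull back L_f along r ⇒ L₀.
L = 4 + (4 + 24·x + 48·x^2 + 32·x^3)·Dx + (1 + 8·x + 24·x^2 + 32·x^3 + 16·x^4)·Dx^2  (order 2).
h: a_k = 2, 0, -4, 16, -140/3, 352/3, -12008/45, 2784/5, -66796/63, …
ICs: h(0) = 2, h′(0) = 0.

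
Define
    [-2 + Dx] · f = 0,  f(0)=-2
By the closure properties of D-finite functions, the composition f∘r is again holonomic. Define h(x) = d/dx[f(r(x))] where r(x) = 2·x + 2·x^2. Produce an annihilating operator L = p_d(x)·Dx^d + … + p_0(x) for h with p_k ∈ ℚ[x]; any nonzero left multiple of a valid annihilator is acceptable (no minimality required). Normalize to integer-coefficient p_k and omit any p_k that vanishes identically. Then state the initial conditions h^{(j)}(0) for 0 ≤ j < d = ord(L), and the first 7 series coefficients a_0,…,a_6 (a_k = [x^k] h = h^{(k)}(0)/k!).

L = (6 + 16·x + 16·x^2) + (-1 - 2·x)·Dx  (order 1).
h: a_k = -8, -48, -160, -1216/3, -832, -22144/15, -104192/45, …
ICs: h(0) = -8.

f: a_k = -2, -4, -4, -8/3, -4/3, -8/15, -8/45, …
h₀=f(r): pull back L_f along r ⇒ L₀.
Differentiate: ansatz ord ≤ ord L₀ ⇒ L.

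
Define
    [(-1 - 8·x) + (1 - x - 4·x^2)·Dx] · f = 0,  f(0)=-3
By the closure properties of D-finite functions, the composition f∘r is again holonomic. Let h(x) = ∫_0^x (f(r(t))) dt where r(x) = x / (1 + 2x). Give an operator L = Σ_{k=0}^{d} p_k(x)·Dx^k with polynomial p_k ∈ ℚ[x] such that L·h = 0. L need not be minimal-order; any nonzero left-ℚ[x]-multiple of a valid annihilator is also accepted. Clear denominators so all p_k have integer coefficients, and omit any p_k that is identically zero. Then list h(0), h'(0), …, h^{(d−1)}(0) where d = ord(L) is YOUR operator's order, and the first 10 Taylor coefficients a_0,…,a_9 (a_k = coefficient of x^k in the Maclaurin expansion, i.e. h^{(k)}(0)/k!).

L = (1 + 10·x)·Dx + (-1 - 5·x - 4·x^2 + 4·x^3)·Dx^2  (order 2).
h: a_k = 0, -3, -3/2, -3, 21/4, -81/5, 95/2, -1017/7, 3621/8, -1433, …
ICs: h(0) = 0, h′(0) = -3.

f: a_k = -3, -3, -15, -27, -87, -195, -543, -1323, -3495, -8787, …
h₀=f(r): pull back L_f along r ⇒ L₀.
h=∫₀ˣh₀: take L = L₀·Dx.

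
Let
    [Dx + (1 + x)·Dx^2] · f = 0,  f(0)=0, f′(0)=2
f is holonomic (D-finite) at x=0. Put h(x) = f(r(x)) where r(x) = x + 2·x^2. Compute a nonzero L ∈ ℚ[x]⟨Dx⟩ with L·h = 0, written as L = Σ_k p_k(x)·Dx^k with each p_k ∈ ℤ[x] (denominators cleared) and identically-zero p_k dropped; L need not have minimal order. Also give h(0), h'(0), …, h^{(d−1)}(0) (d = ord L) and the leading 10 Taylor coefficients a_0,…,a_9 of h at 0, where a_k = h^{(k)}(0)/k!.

L = (-3 + 4·x + 8·x^2)·Dx + (1 + 5·x + 6·x^2 + 8·x^3)·Dx^2  (order 2).
h: a_k = 0, 2, 3, -10/3, -1/2, 22/5, -3, -26/7, 31/4, -10/9, …
ICs: h(0) = 0, h′(0) = 2.

f: a_k = 0, 2, -1, 2/3, -1/2, 2/5, -1/3, 2/7, -1/4, 2/9, …
f∘r: x↦r, Dx↦Dx/r' in L_f ⇒ L₀.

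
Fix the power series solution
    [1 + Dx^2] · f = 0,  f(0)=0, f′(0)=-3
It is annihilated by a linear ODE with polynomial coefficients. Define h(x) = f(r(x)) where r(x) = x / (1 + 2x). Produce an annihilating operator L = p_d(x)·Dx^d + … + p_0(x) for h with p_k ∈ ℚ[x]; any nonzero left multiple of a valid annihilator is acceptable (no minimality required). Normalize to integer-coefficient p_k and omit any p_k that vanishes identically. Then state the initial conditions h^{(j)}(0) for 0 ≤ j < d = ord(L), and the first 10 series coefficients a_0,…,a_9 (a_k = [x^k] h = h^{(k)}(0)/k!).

L = 1 + (4 + 24·x + 48·x^2 + 32·x^3)·Dx + (1 + 8·x + 24·x^2 + 32·x^3 + 16·x^4)·Dx^2  (order 2).
h: a_k = 0, -3, 6, -23/2, 21, -1441/40, 225/4, -123479/1680, 6599/120, 12104063/120960, …
ICs: h(0) = 0, h′(0) = -3.

f: a_k = 0, -3, 0, 1/2, 0, -1/40, 0, 1/1680, 0, -1/120960, …
L₀ from L_f via x↦r, Dx↦r'^{-1}Dx.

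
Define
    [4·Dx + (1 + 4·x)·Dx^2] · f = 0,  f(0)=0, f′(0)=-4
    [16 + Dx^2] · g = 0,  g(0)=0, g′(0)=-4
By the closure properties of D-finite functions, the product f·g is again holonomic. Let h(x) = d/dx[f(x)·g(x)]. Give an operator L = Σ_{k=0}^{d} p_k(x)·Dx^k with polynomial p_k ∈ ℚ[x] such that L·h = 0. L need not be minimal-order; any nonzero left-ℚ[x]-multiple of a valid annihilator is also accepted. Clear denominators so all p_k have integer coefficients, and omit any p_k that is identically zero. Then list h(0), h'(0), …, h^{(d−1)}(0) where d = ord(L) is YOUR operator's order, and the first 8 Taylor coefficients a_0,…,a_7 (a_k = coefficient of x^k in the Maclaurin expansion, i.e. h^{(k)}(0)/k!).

f: a_k = 0, -4, 8, -64/3, 64, -1024/5, 2048/3, -16384/7, …
g: a_k = 0, -4, 0, 32/3, 0, -128/15, 0, 1024/315, …
L₀ := L_f ⊗_s L_g (sym. prod.), ord ≤ 4.
Derive L from L₀ (diff closure).
L = (-6400 - 45056·x - 172032·x^2 + 196608·x^3 + 2818048·x^4 + 6291456·x^5 + 4194304·x^6) + (-1536 - 8192·x + 20480·x^2 + 245760·x^3 + 655360·x^4 + 524288·x^5)·Dx + (-448 - 2816·x - 3584·x^2 + 73728·x^3 + 401408·x^4 + 786432·x^5 + 524288·x^6)·Dx^2 + (-96 - 512·x + 1280·x^2 + 15360·x^3 + 40960·x^4 + 32768·x^5)·Dx^3 + (-3 + 448·x^2 + 3840·x^3 + 14080·x^4 + 24576·x^5 + 16384·x^6)·Dx^4  (order 4).
h: a_k = 0, 32, -96, 512/3, -2560/3, 11264/3, -222208/15, 3702784/63, …
ICs: h(0) = 0, h′(0) = 32, h′′(0) = -192, h′′′(0) = 1024.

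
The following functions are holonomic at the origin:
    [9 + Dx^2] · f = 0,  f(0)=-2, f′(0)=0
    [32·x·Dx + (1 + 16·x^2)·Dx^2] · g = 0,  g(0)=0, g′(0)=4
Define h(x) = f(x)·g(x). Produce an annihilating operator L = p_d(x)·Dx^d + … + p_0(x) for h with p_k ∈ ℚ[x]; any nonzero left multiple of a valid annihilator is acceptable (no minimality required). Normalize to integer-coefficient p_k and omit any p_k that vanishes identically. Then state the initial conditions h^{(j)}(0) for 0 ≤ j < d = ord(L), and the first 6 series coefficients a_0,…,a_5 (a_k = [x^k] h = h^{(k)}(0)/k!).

L = (16425 + 696384·x^2 + 2778624·x^4 + 11943936·x^6 + 47775744·x^8) + (23616·x + 543744·x^3 + 3981312·x^5 + 21233664·x^7)·Dx + (2050 + 87168·x^2 + 470016·x^4 + 2654208·x^6 + 10616832·x^8)·Dx^2 + (2624·x + 60416·x^3 + 442368·x^5 + 2359296·x^7)·Dx^3 + (25 + 1088·x^2 + 17920·x^4 + 147456·x^6 + 589824·x^8)·Dx^4  (order 4).
h: a_k = 0, -8, 0, 236/3, 0, -3143/5, …
ICs: h(0) = 0, h′(0) = -8, h′′(0) = 0, h′′′(0) = 472.

f: a_k = -2, 0, 9, 0, -27/4, 0, …
g: a_k = 0, 4, 0, -64/3, 0, 1024/5, …
f·g: L₀ = L_f ⊗_s L_g, ord ≤ 2·2.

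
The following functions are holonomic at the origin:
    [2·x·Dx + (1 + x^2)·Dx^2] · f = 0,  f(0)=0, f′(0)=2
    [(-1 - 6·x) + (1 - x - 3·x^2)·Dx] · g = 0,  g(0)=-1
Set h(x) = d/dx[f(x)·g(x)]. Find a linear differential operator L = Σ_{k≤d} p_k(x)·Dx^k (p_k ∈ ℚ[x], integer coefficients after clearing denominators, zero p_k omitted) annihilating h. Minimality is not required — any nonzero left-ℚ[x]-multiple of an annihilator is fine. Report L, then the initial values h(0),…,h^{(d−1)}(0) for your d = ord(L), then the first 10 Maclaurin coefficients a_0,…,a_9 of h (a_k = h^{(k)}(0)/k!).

f: a_k = 0, 2, 0, -2/3, 0, 2/5, 0, -2/7, 0, 2/9, …
g: a_k = -1, -1, -4, -7, -19, -40, -97, -217, -508, -1159, …
Sym-product of L_f,L_g gives L₀ (≤ ord 2).
h=h₀': d/dx-closure on L₀ ⇒ L.
L = (46 + 186·x^2 + 72·x^3 + 324·x^4) + (10 + 62·x + 42·x^2 + 186·x^3 + 72·x^4 + 216·x^5)·Dx + (-3 + 2·x - 2·x^2 + 14·x^3 + 28·x^4 + 12·x^5 + 27·x^6)·Dx^2  (order 2).
h: a_k = -2, -4, -22, -160/3, -536/3, -2272/5, -19178/15, -344272/105, -301774/35, -196880/9, …
ICs: h(0) = -2, h′(0) = -4.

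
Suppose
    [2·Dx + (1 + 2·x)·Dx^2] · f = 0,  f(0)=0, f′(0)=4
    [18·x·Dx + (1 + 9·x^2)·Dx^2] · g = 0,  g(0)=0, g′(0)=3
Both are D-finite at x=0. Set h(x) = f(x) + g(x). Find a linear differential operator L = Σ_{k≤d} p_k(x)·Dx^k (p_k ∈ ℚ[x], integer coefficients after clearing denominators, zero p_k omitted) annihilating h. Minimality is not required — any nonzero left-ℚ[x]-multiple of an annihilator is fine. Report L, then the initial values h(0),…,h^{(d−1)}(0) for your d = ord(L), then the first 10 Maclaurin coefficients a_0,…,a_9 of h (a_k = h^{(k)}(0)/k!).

f: a_k = 0, 4, -4, 16/3, -8, 64/5, -64/3, 256/7, -64, 1024/9, …
g: a_k = 0, 3, 0, -9, 0, 243/5, 0, -2187/7, 0, 2187, …
L₀ := lclm(L_f,L_g); ord L₀ ≤ 2+2.
L = (-18 - 108·x + 486·x^2 + 324·x^3)·Dx + (-13 - 36·x + 135·x^2 + 972·x^3 + 648·x^4)·Dx^2 + (-1 + 7·x + 18·x^2 + 81·x^3 + 243·x^4 + 162·x^5)·Dx^3  (order 3).
h: a_k = 0, 7, -4, -11/3, -8, 307/5, -64/3, -1931/7, -64, 20707/9, …
ICs: h(0) = 0, h′(0) = 7, h′′(0) = -8.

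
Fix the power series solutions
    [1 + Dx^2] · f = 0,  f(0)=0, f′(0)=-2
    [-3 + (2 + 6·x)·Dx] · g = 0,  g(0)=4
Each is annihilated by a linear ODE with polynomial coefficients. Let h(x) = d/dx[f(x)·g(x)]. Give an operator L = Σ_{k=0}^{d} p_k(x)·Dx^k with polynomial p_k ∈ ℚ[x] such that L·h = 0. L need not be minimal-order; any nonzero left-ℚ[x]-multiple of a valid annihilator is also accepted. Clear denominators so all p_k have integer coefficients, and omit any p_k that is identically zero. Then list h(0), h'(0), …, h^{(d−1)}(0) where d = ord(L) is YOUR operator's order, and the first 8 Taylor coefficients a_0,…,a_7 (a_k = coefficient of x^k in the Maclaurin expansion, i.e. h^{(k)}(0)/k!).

f: a_k = 0, -2, 0, 1/3, 0, -1/60, 0, 1/2520, …
g: a_k = 4, 6, -9/2, 27/4, -405/32, 1701/64, -15309/256, 72171/512, …
Product ⇒ symmetric product L₀, ord ≤ 2.
Differentiate: ansatz ord ≤ ord L₀ ⇒ L.
L = (133 + 2352·x + 4104·x^2 + 1728·x^3 + 1296·x^4) + (276 + 540·x - 1296·x^2 - 1296·x^3)·Dx + (124 + 840·x + 1836·x^2 + 1728·x^3 + 1296·x^4)·Dx^2  (order 2).
h: a_k = -8, -24, 31, -46, 5699/48, -24483/80, 4655323/5760, -1468555/672, …
ICs: h(0) = -8, h′(0) = -24.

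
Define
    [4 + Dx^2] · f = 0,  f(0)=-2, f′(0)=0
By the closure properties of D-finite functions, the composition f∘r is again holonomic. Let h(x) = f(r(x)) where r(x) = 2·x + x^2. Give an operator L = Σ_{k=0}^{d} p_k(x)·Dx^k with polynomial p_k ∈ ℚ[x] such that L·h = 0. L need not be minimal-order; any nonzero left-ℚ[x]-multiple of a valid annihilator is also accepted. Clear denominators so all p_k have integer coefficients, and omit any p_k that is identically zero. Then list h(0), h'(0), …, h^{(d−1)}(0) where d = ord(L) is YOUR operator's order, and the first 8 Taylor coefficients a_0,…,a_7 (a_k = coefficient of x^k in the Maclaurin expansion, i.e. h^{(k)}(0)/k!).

f: a_k = -2, 0, 4, 0, -4/3, 0, 8/45, 0, …
Change of var in L_f (x↦r) gives L₀.
L = (16 + 48·x + 48·x^2 + 16·x^3) - Dx + (1 + x)·Dx^2  (order 2).
h: a_k = -2, 0, 16, 16, -52/3, -128/3, -928/45, 352/15, …
ICs: h(0) = -2, h′(0) = 0.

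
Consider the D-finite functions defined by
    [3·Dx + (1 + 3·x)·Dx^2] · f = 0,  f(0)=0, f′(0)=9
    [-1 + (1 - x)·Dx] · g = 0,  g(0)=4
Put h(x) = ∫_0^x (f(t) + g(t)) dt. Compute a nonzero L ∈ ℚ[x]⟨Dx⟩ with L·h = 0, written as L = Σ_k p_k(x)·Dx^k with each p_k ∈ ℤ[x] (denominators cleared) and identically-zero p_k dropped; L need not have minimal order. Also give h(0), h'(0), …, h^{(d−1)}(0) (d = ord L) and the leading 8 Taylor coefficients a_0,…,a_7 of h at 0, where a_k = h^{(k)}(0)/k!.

L = (-54 - 18·x)·Dx^2 + (12 - 72·x - 36·x^2)·Dx^3 + (5 + 13·x - 9·x^2 - 9·x^3)·Dx^4  (order 4).
h: a_k = 0, 4, 13/2, -19/6, 31/4, -227/20, 749/30, -103/2, …
ICs: h(0) = 0, h′(0) = 4, h′′(0) = 13, h′′′(0) = -19.

f: a_k = 0, 9, -27/2, 27, -243/4, 729/5, -729/2, 6561/7, …
g: a_k = 4, 4, 4, 4, 4, 4, 4, 4, …
h₀=f+g: left-lcm gives L₀, ord ≤ 3.
h=∫₀ˣh₀: take L = L₀·Dx.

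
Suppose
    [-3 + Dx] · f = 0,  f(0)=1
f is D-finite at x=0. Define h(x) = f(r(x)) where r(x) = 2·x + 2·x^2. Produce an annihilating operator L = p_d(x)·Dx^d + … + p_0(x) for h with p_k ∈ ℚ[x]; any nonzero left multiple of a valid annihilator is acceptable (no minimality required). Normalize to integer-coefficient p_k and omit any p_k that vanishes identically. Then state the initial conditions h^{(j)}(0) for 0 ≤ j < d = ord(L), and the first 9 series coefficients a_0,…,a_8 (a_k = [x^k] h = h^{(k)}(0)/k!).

L = (-6 - 12·x) + Dx  (order 1).
h: a_k = 1, 6, 24, 72, 180, 1944/5, 3744/5, 45792/35, 73656/35, …
ICs: h(0) = 1.

f: a_k = 1, 3, 9/2, 9/2, 27/8, 81/40, 81/80, 243/560, 729/4480, …
h₀=f(r): pull back L_f along r ⇒ L₀.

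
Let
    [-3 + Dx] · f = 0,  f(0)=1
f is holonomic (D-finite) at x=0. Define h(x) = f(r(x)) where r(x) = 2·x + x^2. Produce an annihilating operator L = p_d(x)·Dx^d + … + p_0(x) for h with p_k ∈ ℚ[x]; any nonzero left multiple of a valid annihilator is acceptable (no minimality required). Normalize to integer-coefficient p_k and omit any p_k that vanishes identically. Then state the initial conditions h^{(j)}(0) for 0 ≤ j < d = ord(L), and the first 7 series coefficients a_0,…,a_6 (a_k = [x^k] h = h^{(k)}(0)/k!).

f: a_k = 1, 3, 9/2, 9/2, 27/8, 81/40, 81/80, …
Substitute x→r, Dx→(1/r')Dx; clear ⇒ L₀.
L = (-6 - 6·x) + Dx  (order 1).
h: a_k = 1, 6, 21, 54, 225/2, 999/5, 3123/10, …
ICs: h(0) = 1.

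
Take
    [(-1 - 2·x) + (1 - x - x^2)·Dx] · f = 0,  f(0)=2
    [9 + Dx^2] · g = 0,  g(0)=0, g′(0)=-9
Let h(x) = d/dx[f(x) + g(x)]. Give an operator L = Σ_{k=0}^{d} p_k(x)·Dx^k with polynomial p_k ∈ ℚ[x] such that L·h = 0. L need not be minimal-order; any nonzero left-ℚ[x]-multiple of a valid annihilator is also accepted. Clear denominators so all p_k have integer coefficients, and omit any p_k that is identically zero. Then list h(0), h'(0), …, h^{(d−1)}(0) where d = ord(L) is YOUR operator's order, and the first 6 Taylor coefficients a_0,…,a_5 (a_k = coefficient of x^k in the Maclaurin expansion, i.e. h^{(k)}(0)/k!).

f: a_k = 2, 2, 4, 6, 10, 16, …
g: a_k = 0, -9, 0, 27/2, 0, -243/40, …
f+g: L₀ = lclm(L_f,L_g), ord ≤ 1+2.
h=h₀': d/dx-closure on L₀ ⇒ L.
L = (468 + 1026·x + 1170·x^2 + 450·x^3 + 630·x^4 + 486·x^5 + 162·x^6) + (-81 - 63·x + 252·x^2 + 45·x^3 - 90·x^4 + 153·x^5 + 189·x^6 + 54·x^7)·Dx + (52 + 114·x + 130·x^2 + 50·x^3 + 70·x^4 + 54·x^5 + 18·x^6)·Dx^2 + (-9 - 7·x + 28·x^2 + 5·x^3 - 10·x^4 + 17·x^5 + 21·x^6 + 6·x^7)·Dx^3  (order 3).
h: a_k = -7, 8, 117/2, 40, 397/8, 156, …
ICs: h(0) = -7, h′(0) = 8, h′′(0) = 117.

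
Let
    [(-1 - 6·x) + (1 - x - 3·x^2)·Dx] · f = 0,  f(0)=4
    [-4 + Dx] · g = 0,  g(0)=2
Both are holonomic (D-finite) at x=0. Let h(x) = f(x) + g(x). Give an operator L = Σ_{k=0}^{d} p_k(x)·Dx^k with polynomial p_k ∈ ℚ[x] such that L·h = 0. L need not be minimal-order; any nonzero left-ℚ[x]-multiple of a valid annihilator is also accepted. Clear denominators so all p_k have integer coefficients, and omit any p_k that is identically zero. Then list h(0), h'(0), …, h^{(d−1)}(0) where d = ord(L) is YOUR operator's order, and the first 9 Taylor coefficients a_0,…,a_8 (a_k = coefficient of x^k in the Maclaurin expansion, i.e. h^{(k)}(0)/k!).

L = (-16 + 8·x - 360·x^2 - 288·x^3) + (-8 + 50·x + 134·x^2 - 96·x^3 - 144·x^4)·Dx + (3 - 13·x - 11·x^2 + 42·x^3 + 36·x^4)·Dx^2  (order 2).
h: a_k = 6, 12, 32, 148/3, 292/3, 2656/15, 17972/45, 275468/315, 641104/315, …
ICs: h(0) = 6, h′(0) = 12.

f: a_k = 4, 4, 16, 28, 76, 160, 388, 868, 2032, …
g: a_k = 2, 8, 16, 64/3, 64/3, 256/15, 512/45, 2048/315, 1024/315, …
h₀=f+g: left-lcm gives L₀, ord ≤ 2.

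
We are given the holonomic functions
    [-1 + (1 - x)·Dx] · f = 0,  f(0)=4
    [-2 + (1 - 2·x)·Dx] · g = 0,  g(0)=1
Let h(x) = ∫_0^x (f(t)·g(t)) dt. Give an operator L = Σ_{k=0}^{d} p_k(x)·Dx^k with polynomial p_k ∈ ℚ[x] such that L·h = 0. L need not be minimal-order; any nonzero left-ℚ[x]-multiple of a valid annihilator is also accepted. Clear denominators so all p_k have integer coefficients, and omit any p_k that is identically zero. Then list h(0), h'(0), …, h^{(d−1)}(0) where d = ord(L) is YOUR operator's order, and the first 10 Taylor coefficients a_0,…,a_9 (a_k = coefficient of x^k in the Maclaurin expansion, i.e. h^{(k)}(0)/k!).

f: a_k = 4, 4, 4, 4, 4, 4, 4, 4, 4, 4, …
g: a_k = 1, 2, 4, 8, 16, 32, 64, 128, 256, 512, …
f·g: L₀ = L_f ⊗_s L_g, ord ≤ 1·1.
Integrate: L := L₀·Dx.
L = (-3 + 4·x)·Dx + (1 - 3·x + 2·x^2)·Dx^2  (order 2).
h: a_k = 0, 4, 6, 28/3, 15, 124/5, 42, 508/7, 255/2, 2044/9, …
ICs: h(0) = 0, h′(0) = 4.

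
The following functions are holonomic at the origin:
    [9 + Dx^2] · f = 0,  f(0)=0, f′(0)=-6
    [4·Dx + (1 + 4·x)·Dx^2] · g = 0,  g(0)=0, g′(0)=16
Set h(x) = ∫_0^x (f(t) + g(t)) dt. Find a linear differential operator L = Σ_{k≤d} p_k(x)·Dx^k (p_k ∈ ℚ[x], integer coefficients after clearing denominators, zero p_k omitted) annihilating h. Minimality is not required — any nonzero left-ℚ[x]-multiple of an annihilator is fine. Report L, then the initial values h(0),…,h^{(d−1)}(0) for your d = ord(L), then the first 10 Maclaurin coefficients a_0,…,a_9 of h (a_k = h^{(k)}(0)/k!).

L = (3780 + 2592·x + 5184·x^2)·Dx^2 + (369 + 2124·x + 3888·x^2 + 5184·x^3)·Dx^3 + (420 + 288·x + 576·x^2)·Dx^4 + (41 + 236·x + 432·x^2 + 576·x^3)·Dx^5  (order 5).
h: a_k = 0, 0, 5, -32/3, 283/12, -256/5, 16303/120, -8192/21, 2621683/2240, -32768/9, …
ICs: h(0) = 0, h′(0) = 0, h′′(0) = 10, h′′′(0) = -64, h′′′′(0) = 566.

f: a_k = 0, -6, 0, 9, 0, -81/20, 0, 243/280, 0, -243/2240, …
g: a_k = 0, 16, -32, 256/3, -256, 4096/5, -8192/3, 65536/7, -32768, 1048576/9, …
f+g: L₀ = lclm(L_f,L_g), ord ≤ 2+2.
h=∫h₀ ⇒ L = L₀·Dx.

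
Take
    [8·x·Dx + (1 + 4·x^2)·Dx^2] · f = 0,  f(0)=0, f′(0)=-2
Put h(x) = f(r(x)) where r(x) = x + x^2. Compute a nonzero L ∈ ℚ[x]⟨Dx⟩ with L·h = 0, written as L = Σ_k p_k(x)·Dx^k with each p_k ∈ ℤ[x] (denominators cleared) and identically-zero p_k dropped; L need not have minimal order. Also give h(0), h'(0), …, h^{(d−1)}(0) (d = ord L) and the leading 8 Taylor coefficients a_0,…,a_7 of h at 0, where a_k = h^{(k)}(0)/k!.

L = (-2 + 8·x + 32·x^2 + 48·x^3 + 24·x^4)·Dx + (1 + 2·x + 4·x^2 + 16·x^3 + 20·x^4 + 8·x^5)·Dx^2  (order 2).
h: a_k = 0, -2, -2, 8/3, 8, 8/5, -88/3, -320/7, …
ICs: h(0) = 0, h′(0) = -2.

f: a_k = 0, -2, 0, 8/3, 0, -32/5, 0, 128/7, …
L₀ from L_f via x↦r, Dx↦r'^{-1}Dx.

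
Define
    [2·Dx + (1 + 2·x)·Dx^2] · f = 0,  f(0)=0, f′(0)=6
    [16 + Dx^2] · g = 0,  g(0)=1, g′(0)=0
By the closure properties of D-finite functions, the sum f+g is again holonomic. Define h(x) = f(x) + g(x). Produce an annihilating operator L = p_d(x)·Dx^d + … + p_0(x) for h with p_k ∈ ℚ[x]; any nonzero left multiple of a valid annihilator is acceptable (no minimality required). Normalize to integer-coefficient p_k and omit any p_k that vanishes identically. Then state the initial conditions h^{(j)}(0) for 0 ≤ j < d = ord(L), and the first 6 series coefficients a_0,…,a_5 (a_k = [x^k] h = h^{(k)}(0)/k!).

f: a_k = 0, 6, -6, 8, -12, 96/5, …
g: a_k = 1, 0, -8, 0, 32/3, 0, …
f+g: L₀ = lclm(L_f,L_g), ord ≤ 2+2.
L = (160 + 256·x + 256·x^2)·Dx + (48 + 224·x + 384·x^2 + 256·x^3)·Dx^2 + (10 + 16·x + 16·x^2)·Dx^3 + (3 + 14·x + 24·x^2 + 16·x^3)·Dx^4  (order 4).
h: a_k = 1, 6, -14, 8, -4/3, 96/5, …
ICs: h(0) = 1, h′(0) = 6, h′′(0) = -28, h′′′(0) = 48.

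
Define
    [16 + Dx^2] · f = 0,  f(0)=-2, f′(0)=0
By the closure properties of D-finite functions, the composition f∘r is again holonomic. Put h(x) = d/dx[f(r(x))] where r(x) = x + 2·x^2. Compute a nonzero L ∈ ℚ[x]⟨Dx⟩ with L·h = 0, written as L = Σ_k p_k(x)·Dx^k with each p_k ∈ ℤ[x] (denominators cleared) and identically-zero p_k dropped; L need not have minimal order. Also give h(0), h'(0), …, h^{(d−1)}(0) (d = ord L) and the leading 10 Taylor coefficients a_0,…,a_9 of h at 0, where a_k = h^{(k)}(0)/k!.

f: a_k = -2, 0, 16, 0, -64/3, 0, 512/45, 0, -1024/315, 0, …
h₀=f(r): pull back L_f along r ⇒ L₀.
Derive L from L₀ (diff closure).
L = (64 + 256·x + 1536·x^2 + 4096·x^3 + 4096·x^4) + (-12 - 48·x)·Dx + (1 + 8·x + 16·x^2)·Dx^2  (order 2).
h: a_k = 0, 32, 192, 512/3, -2560/3, -45056/15, -57344/15, 851968/315, 557056/35, 67108864/2835, …
ICs: h(0) = 0, h′(0) = 32.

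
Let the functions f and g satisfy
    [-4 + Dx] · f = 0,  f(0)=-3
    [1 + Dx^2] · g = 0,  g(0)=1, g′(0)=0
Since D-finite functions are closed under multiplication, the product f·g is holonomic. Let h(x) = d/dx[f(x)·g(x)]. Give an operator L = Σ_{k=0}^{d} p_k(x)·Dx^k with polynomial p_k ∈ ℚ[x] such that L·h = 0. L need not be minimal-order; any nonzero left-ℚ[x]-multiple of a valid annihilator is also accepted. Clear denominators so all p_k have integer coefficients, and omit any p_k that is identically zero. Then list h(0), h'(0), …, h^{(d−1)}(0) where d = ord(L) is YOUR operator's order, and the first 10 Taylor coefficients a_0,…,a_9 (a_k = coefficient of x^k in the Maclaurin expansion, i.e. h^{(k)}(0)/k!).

f: a_k = -3, -12, -24, -32, -32, -128/5, -256/15, -1024/105, -512/105, -2048/945, …
g: a_k = 1, 0, -1/2, 0, 1/24, 0, -1/720, 0, 1/40320, 0, …
f·g: L₀ = L_f ⊗_s L_g, ord ≤ 1·2.
Differentiate: ansatz ord ≤ ord L₀ ⇒ L.
L = 17 - 8·Dx + Dx^2  (order 2).
h: a_k = -12, -45, -78, -161/2, -101/2, -99/8, 727/60, 31679/1680, 50999/3360, 72895/8064, …
ICs: h(0) = -12, h′(0) = -45.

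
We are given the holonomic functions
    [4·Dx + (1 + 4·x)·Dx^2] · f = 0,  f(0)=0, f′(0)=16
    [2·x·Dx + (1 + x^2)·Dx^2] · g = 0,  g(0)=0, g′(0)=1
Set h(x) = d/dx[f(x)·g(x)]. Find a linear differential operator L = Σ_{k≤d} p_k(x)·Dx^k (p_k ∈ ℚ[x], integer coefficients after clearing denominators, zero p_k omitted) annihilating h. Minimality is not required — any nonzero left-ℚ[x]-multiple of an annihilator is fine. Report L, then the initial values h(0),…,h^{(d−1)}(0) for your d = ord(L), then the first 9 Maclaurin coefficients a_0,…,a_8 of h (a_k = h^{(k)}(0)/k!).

L = (144 + 896·x + 560·x^2 + 2304·x^3 + 1920·x^4 + 3328·x^5 + 256·x^7) + (132 + 304·x + 2252·x^2 + 4144·x^3 + 8896·x^4 + 5952·x^5 + 8960·x^6 + 192·x^7 + 896·x^8)·Dx + (72 + 376·x + 912·x^2 + 2808·x^3 + 3720·x^4 + 6288·x^5 + 3072·x^6 + 4368·x^7 + 192·x^8 + 512·x^9)·Dx^2 + (5 + 48·x + 178·x^2 + 416·x^3 + 729·x^4 + 720·x^5 + 1008·x^6 + 384·x^7 + 516·x^8 + 32·x^9 + 64·x^10)·Dx^3  (order 3).
h: a_k = 0, 32, -96, 320, -3680/3, 71456/15, -278432/15, 72832, -10049888/35, …
ICs: h(0) = 0, h′(0) = 32, h′′(0) = -192.

f: a_k = 0, 16, -32, 256/3, -256, 4096/5, -8192/3, 65536/7, -32768, …
g: a_k = 0, 1, 0, -1/3, 0, 1/5, 0, -1/7, 0, …
f·g: L₀ = L_f ⊗_s L_g, ord ≤ 2·2.
Derive L from L₀ (diff closure).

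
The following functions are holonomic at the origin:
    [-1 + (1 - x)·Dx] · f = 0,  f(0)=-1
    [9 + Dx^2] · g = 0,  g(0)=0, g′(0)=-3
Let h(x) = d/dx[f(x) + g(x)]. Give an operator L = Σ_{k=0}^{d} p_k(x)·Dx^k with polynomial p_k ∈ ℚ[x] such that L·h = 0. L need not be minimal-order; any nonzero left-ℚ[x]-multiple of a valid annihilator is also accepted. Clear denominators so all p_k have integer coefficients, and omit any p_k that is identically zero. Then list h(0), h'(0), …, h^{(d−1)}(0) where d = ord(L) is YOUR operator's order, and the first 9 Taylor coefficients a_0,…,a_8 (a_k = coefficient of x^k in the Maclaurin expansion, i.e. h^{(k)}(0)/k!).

f: a_k = -1, -1, -1, -1, -1, -1, -1, -1, -1, …
g: a_k = 0, -3, 0, 9/2, 0, -81/40, 0, 243/560, 0, …
h₀=f+g: left-lcm gives L₀, ord ≤ 3.
Differentiate: ansatz ord ≤ ord L₀ ⇒ L.
L = (126 - 108·x + 54·x^2) + (-45 + 99·x - 81·x^2 + 27·x^3)·Dx + (14 - 12·x + 6·x^2)·Dx^2 + (-5 + 11·x - 9·x^2 + 3·x^3)·Dx^3  (order 3).
h: a_k = -4, -2, 21/2, -4, -121/8, -6, -317/80, -8, -42507/4480, …
ICs: h(0) = -4, h′(0) = -2, h′′(0) = 21.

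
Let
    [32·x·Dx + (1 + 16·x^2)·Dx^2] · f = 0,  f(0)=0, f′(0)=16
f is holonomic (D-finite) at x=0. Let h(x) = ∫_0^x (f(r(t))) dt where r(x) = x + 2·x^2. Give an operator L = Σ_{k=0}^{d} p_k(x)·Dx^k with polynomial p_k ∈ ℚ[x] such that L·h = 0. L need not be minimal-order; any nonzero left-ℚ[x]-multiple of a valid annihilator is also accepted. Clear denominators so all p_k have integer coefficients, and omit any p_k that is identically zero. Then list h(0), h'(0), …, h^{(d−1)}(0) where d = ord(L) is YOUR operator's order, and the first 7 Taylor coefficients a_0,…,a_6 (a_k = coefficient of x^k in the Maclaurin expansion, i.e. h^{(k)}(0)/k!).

f: a_k = 0, 16, 0, -256/3, 0, 4096/5, 0, …
Substitute x→r, Dx→(1/r')Dx; clear ⇒ L₀.
Integrate: L := L₀·Dx.
L = (-4 + 32·x + 256·x^2 + 768·x^3 + 768·x^4)·Dx^2 + (1 + 4·x + 16·x^2 + 128·x^3 + 320·x^4 + 256·x^5)·Dx^3  (order 3).
h: a_k = 0, 0, 8, 32/3, -64/3, -512/5, -512/15, …
ICs: h(0) = 0, h′(0) = 0, h′′(0) = 16.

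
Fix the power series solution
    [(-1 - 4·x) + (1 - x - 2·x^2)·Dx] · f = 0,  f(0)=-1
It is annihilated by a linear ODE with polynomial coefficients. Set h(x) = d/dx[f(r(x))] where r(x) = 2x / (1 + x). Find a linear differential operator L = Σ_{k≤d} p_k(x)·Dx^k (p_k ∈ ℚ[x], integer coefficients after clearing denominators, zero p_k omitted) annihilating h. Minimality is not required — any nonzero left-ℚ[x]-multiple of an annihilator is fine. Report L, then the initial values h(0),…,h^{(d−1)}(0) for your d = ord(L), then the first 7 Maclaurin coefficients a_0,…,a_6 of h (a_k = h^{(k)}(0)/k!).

L = (10 + 54·x + 270·x^2 + 162·x^3) + (-1 - 10·x + 90·x^3 + 81·x^4)·Dx  (order 1).
h: a_k = -2, -20, -54, -360, -810, -4860, -10206, …
ICs: h(0) = -2.

f: a_k = -1, -1, -3, -5, -11, -21, -43, …
f∘r: x↦r, Dx↦Dx/r' in L_f ⇒ L₀.
h₀' ⇒ L via d/dx closure of L₀.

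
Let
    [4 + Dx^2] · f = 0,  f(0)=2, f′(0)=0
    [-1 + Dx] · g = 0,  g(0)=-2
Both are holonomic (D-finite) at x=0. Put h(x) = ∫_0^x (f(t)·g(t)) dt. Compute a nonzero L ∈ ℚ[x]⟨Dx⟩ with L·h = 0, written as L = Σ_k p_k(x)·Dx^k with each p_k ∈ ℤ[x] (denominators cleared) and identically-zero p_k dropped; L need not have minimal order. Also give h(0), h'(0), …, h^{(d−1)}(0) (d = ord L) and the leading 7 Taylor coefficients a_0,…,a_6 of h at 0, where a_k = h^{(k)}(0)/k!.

f: a_k = 2, 0, -4, 0, 4/3, 0, -8/45, …
g: a_k = -2, -2, -1, -1/3, -1/12, -1/60, -1/360, …
h₀=f·g: eliminate ⇒ L₀, order ≤ 2·1.
h=∫h₀ ⇒ L = L₀·Dx.
L = 5·Dx - 2·Dx^2 + Dx^3  (order 3).
h: a_k = 0, -4, -2, 2, 11/6, 7/30, -41/180, …
ICs: h(0) = 0, h′(0) = -4, h′′(0) = -4.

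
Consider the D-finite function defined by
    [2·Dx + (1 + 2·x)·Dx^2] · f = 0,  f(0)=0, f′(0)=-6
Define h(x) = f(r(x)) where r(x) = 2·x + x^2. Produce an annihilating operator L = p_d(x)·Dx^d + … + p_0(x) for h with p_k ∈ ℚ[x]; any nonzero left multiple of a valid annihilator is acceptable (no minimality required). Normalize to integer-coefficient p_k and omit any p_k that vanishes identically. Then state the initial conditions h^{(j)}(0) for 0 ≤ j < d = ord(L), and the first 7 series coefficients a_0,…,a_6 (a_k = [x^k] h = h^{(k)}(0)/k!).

L = (3 + 4·x + 2·x^2)·Dx + (1 + 5·x + 6·x^2 + 2·x^3)·Dx^2  (order 2).
h: a_k = 0, -12, 18, -40, 102, -1392/5, 792, …
ICs: h(0) = 0, h′(0) = -12.

f: a_k = 0, -6, 6, -8, 12, -96/5, 32, …
Change of var in L_f (x↦r) gives L₀.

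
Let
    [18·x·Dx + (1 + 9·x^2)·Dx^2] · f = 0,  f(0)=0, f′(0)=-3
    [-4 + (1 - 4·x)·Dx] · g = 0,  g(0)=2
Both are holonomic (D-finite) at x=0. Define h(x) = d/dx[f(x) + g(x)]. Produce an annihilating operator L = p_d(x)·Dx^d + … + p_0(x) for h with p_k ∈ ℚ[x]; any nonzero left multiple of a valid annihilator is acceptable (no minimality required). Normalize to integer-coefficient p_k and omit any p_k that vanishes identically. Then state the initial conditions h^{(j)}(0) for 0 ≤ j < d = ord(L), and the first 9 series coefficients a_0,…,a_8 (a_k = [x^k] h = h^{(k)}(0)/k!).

f: a_k = 0, -3, 0, 9, 0, -243/5, 0, 2187/7, 0, …
g: a_k = 2, 8, 32, 128, 512, 2048, 8192, 32768, 131072, …
Weyl lclm of L_f,L_g ⇒ L₀ (ord ≤ 3).
Derive L from L₀ (diff closure).
L = (72 - 1152·x - 1944·x^2) + (-57 + 72·x - 765·x^2 - 1944·x^3)·Dx + (4 - 7·x - 63·x^3 - 324·x^4)·Dx^2  (order 2).
h: a_k = 5, 64, 411, 2048, 9997, 49152, 231563, 1048576, 4698909, …
ICs: h(0) = 5, h′(0) = 64.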